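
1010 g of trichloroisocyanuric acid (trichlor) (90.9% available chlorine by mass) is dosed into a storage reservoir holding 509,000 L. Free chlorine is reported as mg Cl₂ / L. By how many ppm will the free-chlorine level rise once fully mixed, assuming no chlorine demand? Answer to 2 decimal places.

1.80 ppm

Available chlorine delivered: 1010 g × 0.909 = 918.1 g as Cl₂.
Concentration rise: 918.1 g / 509,000 L = 1.804 mg/L = 1.80 ppm.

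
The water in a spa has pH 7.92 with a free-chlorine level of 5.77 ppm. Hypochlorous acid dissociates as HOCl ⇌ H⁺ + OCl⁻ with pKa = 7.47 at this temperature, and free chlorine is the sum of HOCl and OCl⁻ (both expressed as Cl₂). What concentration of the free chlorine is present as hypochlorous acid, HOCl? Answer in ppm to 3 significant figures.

1.51 ppm

[OCl⁻]/[HOCl] = 10^(pH − pKa) = 10^(7.92 − 7.47) = 10^0.45 = 2.818.
Fraction as HOCl = 1 / (1 + 2.818) = 0.2619.
HOCl = 0.2619 × 5.77 ppm = 1.511 ppm.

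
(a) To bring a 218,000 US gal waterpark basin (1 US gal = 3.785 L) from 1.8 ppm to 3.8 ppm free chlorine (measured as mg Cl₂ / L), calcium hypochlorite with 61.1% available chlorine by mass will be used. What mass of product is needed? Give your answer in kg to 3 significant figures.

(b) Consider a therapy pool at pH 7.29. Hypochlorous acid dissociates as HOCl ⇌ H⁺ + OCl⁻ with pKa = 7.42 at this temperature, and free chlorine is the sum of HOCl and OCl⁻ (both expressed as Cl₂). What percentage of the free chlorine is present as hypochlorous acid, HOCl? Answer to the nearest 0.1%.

(a) 2.70 kg; (b) 57.4%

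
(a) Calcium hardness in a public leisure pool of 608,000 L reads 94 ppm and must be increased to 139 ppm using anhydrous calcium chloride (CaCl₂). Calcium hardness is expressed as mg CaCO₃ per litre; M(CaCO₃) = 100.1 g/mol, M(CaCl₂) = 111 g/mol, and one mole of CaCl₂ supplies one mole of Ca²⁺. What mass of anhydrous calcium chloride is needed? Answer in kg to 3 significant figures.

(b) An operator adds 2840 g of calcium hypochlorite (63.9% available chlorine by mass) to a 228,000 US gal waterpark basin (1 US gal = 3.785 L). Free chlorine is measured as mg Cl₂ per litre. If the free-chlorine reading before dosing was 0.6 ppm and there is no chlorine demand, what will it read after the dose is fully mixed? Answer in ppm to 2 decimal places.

(a) 30.3 kg; (b) 2.70 ppm

(a) Hardness to add: (139 − 94) = 45 mg/L as CaCO₃ × 608,000 L = 27,360 g as CaCO₃.
(a) Moles of Ca²⁺ (1 mol Ca²⁺ ≡ 1 mol CaCO₃): 27,360 / 100.1 g/mol = 273.3 mol.
(a) Mass of CaCl₂: 273.3 × 111 = 30,340 g.

(b) Volume: 228,000 US gal × 3.785 L/gal = 862,980 L.
(b) Available chlorine delivered: 2840 g × 0.639 = 1815 g as Cl₂.
(b) Concentration rise: 1815 g / 862,980 L = 2.103 mg/L = 2.10 ppm.
(b) Final FC: 0.6 + 2.10 = 2.70 ppm.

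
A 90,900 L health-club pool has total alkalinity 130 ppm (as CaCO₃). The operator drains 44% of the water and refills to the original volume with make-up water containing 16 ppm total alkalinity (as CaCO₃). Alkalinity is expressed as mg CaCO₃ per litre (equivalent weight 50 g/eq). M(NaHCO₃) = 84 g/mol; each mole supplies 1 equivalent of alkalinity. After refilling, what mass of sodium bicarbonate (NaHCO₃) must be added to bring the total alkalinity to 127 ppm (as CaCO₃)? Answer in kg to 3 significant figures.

After draining 44% and refilling: 130 × 0.56 + 16 × 0.44 = 79.84 ppm.
Deficit to target: 127 − 79.84 = 47.16 mg/L.
As CaCO₃: 47.16 mg/L × 90,900 L = 4287 g; ÷ 50 g/eq ÷ 1 = 85.74 mol NaHCO₃.
Mass: 85.74 × 84 = 7202 g.

7.20 kg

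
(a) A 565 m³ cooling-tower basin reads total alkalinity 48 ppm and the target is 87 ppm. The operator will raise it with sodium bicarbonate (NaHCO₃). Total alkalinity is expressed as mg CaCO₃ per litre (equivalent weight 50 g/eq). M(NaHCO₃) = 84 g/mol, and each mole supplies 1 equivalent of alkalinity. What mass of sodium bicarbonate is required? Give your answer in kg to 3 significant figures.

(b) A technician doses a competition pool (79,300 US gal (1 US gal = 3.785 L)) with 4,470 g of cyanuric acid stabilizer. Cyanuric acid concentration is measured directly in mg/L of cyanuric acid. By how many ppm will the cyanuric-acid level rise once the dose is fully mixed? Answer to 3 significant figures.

(a) 37.0 kg; (b) 14.9 ppm

(a) Volume: 565 m³ = 565,000 L.
(a) Alkalinity to add: (87 − 48) = 39 mg/L as CaCO₃ × 565,000 L = 22,040 g as CaCO₃.
(a) Equivalents: 22,040 g ÷ 50 g/eq = 440.7 eq.
(a) NaHCO₃ supplies 1 eq per mole → 440.7 mol.
(a) Mass: 440.7 mol × 84 g/mol = 37,020 g.

(b) Volume: 79,300 US gal × 3.785 L/gal = 300,150 L.
(b) Rise: 4,470 g / 300,150 L × 1000 = 14.89 mg/L.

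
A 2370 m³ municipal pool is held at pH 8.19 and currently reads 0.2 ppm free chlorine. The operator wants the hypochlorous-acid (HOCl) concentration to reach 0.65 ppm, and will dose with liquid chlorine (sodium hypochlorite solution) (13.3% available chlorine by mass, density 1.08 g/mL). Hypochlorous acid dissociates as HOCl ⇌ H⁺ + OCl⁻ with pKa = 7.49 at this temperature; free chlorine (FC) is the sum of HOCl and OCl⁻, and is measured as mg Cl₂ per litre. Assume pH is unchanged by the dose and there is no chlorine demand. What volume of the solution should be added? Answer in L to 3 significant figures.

Volume: 2370 m³ = 2,370,000 L.
[OCl⁻]/[HOCl] = 10^(pH − pKa) = 10^(8.19 − 7.49) = 5.012; fraction as HOCl = 1/(1 + 5.012) = 0.1663.
Free chlorine required for 0.65 ppm HOCl: 0.65 / 0.1663 = 3.908 ppm.
FC to add: 3.908 − 0.2 = 3.708 mg/L as Cl₂.
Cl₂ equivalent: 3.708 mg/L × 2,370,000 L = 8787 g.
Product at 13.3% available Cl: 8787 / 0.133 = 66,070 g.
Volume: 66,070 g ÷ 1.08 g/mL = 61,180 mL.

61.2 L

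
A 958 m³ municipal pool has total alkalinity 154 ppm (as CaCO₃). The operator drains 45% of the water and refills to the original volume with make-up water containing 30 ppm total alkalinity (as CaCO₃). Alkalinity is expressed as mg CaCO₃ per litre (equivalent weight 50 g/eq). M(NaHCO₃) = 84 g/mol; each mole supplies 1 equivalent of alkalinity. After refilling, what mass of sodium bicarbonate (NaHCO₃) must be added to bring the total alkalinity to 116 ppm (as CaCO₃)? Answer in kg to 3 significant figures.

28.6 kg

Volume: 958 m³ = 958,000 L.
After draining 45% and refilling: 154 × 0.55 + 30 × 0.45 = 98.2 ppm.
Deficit to target: 116 − 98.2 = 17.8 mg/L.
As CaCO₃: 17.8 mg/L × 958,000 L = 17,050 g; ÷ 50 g/eq ÷ 1 = 341 mol NaHCO₃.
Mass: 341 × 84 = 28,650 g.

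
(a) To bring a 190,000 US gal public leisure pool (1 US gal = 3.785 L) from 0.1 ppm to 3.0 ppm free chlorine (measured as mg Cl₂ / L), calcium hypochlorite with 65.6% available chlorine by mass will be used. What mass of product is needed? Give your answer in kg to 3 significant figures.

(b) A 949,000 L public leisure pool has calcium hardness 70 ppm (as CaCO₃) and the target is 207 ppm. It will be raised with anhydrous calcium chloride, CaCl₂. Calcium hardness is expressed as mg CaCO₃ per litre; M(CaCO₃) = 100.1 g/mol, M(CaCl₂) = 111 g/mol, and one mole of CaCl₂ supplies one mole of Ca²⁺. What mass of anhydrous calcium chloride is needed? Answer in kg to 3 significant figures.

(a) 3.18 kg; (b) 144 kg

(a) Volume: 190,000 US gal × 3.785 L/gal = 719,150 L.
(a) Chlorine deficit: 3.0 − 0.1 = 2.9 ppm = 2.9 mg/L as Cl₂.
(a) Cl₂ equivalent needed: 2.9 mg/L × 719,150 L = 2,086,000 mg = 2086 g.
(a) Product at 65.6% available chlorine: 2086 / 0.656 = 3179 g.

(b) Hardness to add: (207 − 70) = 137 mg/L as CaCO₃ × 949,000 L = 130,000 g as CaCO₃.
(b) Moles of Ca²⁺ (1 mol Ca²⁺ ≡ 1 mol CaCO₃): 130,000 / 100.1 g/mol = 1299 mol.
(b) Mass of CaCl₂: 1299 × 111 = 144,200 g.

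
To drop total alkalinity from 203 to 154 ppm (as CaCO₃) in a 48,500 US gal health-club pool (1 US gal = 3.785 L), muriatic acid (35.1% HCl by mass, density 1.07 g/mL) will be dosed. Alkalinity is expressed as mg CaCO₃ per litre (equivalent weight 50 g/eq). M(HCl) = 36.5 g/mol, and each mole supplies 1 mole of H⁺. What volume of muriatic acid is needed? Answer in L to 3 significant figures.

Volume: 48,500 US gal × 3.785 L/gal = 183,572 L.
Alkalinity to neutralize: (203 − 154) = 49 mg/L as CaCO₃ × 183,572 L = 8995 g as CaCO₃.
Equivalents of H⁺ required: 8995 ÷ 50 g/eq = 179.9 eq = 179.9 mol HCl.
Mass of HCl: 179.9 × 36.5 = 6566 g.
Mass of 35.1% solution: 6566 / 0.351 = 18,710 g.
Volume: 18,710 g ÷ 1.07 g/mL = 17,480 mL.

17.5 L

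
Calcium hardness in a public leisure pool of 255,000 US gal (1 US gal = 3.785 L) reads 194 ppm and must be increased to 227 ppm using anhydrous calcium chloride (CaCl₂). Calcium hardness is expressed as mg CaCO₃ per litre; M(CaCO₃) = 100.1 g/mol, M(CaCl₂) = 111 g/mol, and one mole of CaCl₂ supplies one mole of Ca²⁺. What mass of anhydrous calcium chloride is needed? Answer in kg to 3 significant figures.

35.3 kg

Volume: 255,000 US gal × 3.785 L/gal = 965,175 L.
Hardness to add: (227 − 194) = 33 mg/L as CaCO₃ × 965,175 L = 31,850 g as CaCO₃.
Moles of Ca²⁺ (1 mol Ca²⁺ ≡ 1 mol CaCO₃): 31,850 / 100.1 g/mol = 318.2 mol.
Mass of CaCl₂: 318.2 × 111 = 35,320 g.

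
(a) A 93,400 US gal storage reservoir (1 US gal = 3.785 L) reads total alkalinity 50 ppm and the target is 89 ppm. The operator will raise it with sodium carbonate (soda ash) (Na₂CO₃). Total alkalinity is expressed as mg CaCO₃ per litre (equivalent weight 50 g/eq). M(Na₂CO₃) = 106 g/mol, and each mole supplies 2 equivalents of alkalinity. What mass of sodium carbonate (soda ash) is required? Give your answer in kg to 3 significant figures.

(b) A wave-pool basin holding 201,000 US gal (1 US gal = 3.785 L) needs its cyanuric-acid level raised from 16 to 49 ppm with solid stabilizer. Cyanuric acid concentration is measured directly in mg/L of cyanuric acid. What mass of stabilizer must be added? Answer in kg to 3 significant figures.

(a) Volume: 93,400 US gal × 3.785 L/gal = 353,519 L.
(a) Alkalinity to add: (89 − 50) = 39 mg/L as CaCO₃ × 353,519 L = 13,790 g as CaCO₃.
(a) Equivalents: 13,790 g ÷ 50 g/eq = 275.7 eq.
(a) Each mole of Na₂CO₃ supplies 2 eq, so 275.7 / 2 = 137.9 mol.
(a) Mass: 137.9 mol × 106 g/mol = 14,610 g.

(b) Volume: 201,000 US gal × 3.785 L/gal = 760,785 L.
(b) CYA to add: (49 − 16) = 33 mg/L × 760,785 L = 25,110 g cyanuric acid.

(a) 14.6 kg; (b) 25.1 kg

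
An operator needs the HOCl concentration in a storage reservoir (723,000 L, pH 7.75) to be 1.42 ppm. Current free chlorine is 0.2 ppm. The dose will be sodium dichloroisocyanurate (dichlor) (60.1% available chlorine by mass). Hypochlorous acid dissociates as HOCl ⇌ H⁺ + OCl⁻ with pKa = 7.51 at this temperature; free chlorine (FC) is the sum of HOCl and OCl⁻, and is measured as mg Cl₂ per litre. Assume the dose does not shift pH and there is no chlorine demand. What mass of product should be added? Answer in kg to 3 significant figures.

[OCl⁻]/[HOCl] = 10^(pH − pKa) = 10^(7.75 − 7.51) = 1.738; fraction as HOCl = 1/(1 + 1.738) = 0.3653.
Free chlorine required for 1.42 ppm HOCl: 1.42 / 0.3653 = 3.888 ppm.
FC to add: 3.888 − 0.2 = 3.688 mg/L as Cl₂.
Cl₂ equivalent: 3.688 mg/L × 723,000 L = 2666 g.
Product at 60.1% available Cl: 2666 / 0.601 = 4436 g.

4.44 kg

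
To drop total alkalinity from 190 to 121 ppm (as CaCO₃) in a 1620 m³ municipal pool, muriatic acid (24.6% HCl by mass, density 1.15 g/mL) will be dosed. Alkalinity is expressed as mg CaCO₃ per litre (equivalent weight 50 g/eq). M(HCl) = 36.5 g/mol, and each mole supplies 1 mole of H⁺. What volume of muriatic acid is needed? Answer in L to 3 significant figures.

288 L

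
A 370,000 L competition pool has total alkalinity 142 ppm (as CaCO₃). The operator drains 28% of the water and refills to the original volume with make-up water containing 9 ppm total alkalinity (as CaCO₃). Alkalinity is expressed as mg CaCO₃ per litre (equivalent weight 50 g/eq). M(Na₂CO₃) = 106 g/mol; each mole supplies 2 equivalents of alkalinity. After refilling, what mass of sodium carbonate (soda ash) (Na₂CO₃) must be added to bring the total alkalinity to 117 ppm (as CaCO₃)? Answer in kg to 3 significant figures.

4.80 kg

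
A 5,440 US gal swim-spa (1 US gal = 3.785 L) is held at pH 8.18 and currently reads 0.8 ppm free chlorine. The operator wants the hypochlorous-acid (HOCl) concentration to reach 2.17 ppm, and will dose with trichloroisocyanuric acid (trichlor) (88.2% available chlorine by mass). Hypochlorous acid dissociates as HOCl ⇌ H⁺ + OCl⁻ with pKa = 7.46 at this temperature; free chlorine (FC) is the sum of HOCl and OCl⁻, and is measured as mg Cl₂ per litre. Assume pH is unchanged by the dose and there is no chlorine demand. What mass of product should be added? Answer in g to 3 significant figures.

Volume: 5,440 US gal × 3.785 L/gal = 20,590 L.
[OCl⁻]/[HOCl] = 10^(pH − pKa) = 10^(8.18 − 7.46) = 5.248; fraction as HOCl = 1/(1 + 5.248) = 0.16.
Free chlorine required for 2.17 ppm HOCl: 2.17 / 0.16 = 13.56 ppm.
FC to add: 13.56 − 0.8 = 12.76 mg/L as Cl₂.
Cl₂ equivalent: 12.76 mg/L × 20,590 L = 262.7 g.
Product at 88.2% available Cl: 262.7 / 0.882 = 297.8 g.

298 g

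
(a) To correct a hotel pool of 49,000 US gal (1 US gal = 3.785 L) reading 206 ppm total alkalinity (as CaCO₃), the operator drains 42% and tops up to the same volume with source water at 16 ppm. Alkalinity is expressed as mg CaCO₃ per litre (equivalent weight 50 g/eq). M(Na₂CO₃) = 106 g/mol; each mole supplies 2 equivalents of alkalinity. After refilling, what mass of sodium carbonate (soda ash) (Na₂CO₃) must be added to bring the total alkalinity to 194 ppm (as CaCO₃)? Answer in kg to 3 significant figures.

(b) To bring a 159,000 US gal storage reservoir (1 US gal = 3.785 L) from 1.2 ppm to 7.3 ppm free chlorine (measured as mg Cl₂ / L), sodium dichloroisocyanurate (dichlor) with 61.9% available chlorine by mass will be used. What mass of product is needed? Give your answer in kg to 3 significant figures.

(a) 13.3 kg; (b) 5.93 kg

(a) Volume: 49,000 US gal × 3.785 L/gal = 185,465 L.
(a) After draining 42% and refilling: 206 × 0.58 + 16 × 0.42 = 126.2 ppm.
(a) Deficit to target: 194 − 126.2 = 67.8 mg/L.
(a) As CaCO₃: 67.8 mg/L × 185,465 L = 12,570 g; ÷ 50 g/eq ÷ 2 = 125.7 mol Na₂CO₃.
(a) Mass: 125.7 × 106 = 13,330 g.

(b) Volume: 159,000 US gal × 3.785 L/gal = 601,815 L.
(b) Chlorine deficit: 7.3 − 1.2 = 6.1 ppm = 6.1 mg/L as Cl₂.
(b) Cl₂ equivalent needed: 6.1 mg/L × 601,815 L = 3,671,000 mg = 3671 g.
(b) Product at 61.9% available chlorine: 3671 / 0.619 = 5931 g.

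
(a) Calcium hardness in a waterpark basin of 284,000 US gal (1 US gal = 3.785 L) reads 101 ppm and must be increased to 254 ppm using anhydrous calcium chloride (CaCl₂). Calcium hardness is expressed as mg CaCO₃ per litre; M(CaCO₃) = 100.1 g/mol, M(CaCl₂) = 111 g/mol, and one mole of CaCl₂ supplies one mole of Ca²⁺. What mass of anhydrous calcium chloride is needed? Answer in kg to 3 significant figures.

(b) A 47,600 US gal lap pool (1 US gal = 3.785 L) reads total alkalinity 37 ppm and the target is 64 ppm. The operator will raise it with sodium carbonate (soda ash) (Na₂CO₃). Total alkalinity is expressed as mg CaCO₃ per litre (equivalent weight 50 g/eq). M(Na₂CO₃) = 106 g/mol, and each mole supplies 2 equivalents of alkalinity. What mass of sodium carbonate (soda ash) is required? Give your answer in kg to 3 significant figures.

(a) 182 kg; (b) 5.16 kg

(a) Volume: 284,000 US gal × 3.785 L/gal = 1,074,940 L.
(a) Hardness to add: (254 − 101) = 153 mg/L as CaCO₃ × 1,074,940 L = 164,500 g as CaCO₃.
(a) Moles of Ca²⁺ (1 mol Ca²⁺ ≡ 1 mol CaCO₃): 164,500 / 100.1 g/mol = 1643 mol.
(a) Mass of CaCl₂: 1643 × 111 = 182,400 g.

(b) Volume: 47,600 US gal × 3.785 L/gal = 180,166 L.
(b) Alkalinity to add: (64 − 37) = 27 mg/L as CaCO₃ × 180,166 L = 4864 g as CaCO₃.
(b) Equivalents: 4864 g ÷ 50 g/eq = 97.29 eq.
(b) Each mole of Na₂CO₃ supplies 2 eq, so 97.29 / 2 = 48.64 mol.
(b) Mass: 48.64 mol × 106 g/mol = 5156 g.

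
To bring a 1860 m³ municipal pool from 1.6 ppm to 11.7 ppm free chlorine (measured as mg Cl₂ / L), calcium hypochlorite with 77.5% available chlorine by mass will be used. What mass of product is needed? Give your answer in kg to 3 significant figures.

24.2 kg

Volume: 1860 m³ = 1,860,000 L.
Chlorine deficit: 11.7 − 1.6 = 10.1 ppm = 10.1 mg/L as Cl₂.
Cl₂ equivalent needed: 10.1 mg/L × 1,860,000 L = 18,790,000 mg = 18,790 g.
Product at 77.5% available chlorine: 18,790 / 0.775 = 24,240 g.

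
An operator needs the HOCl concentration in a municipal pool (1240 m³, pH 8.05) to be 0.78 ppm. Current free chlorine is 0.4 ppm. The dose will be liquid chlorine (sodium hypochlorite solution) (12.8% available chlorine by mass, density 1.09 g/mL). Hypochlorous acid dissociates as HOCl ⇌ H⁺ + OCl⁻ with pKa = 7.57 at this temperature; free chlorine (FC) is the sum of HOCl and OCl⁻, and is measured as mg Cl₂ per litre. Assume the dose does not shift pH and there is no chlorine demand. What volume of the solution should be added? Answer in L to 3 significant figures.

24.3 L

Volume: 1240 m³ = 1,240,000 L.
[OCl⁻]/[HOCl] = 10^(pH − pKa) = 10^(8.05 − 7.57) = 3.02; fraction as HOCl = 1/(1 + 3.02) = 0.2488.
Free chlorine required for 0.78 ppm HOCl: 0.78 / 0.2488 = 3.136 ppm.
FC to add: 3.136 − 0.4 = 2.736 mg/L as Cl₂.
Cl₂ equivalent: 2.736 mg/L × 1,240,000 L = 3392 g.
Product at 12.8% available Cl: 3392 / 0.128 = 26,500 g.
Volume: 26,500 g ÷ 1.09 g/mL = 24,310 mL.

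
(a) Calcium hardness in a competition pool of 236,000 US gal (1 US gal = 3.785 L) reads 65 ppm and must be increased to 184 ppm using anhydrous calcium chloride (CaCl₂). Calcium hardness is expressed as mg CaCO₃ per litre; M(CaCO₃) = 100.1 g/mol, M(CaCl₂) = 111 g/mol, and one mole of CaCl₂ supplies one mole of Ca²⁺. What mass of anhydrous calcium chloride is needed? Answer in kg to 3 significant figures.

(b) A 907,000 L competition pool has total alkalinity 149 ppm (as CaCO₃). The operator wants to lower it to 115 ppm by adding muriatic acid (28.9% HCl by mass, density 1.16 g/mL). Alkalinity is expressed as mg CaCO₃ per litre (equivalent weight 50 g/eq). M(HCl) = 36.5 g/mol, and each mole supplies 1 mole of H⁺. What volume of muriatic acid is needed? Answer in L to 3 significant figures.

(a) Volume: 236,000 US gal × 3.785 L/gal = 893,260 L.
(a) Hardness to add: (184 − 65) = 119 mg/L as CaCO₃ × 893,260 L = 106,300 g as CaCO₃.
(a) Moles of Ca²⁺ (1 mol Ca²⁺ ≡ 1 mol CaCO₃): 106,300 / 100.1 g/mol = 1062 mol.
(a) Mass of CaCl₂: 1062 × 111 = 117,900 g.

(b) Alkalinity to neutralize: (149 − 115) = 34 mg/L as CaCO₃ × 907,000 L = 30,840 g as CaCO₃.
(b) Equivalents of H⁺ required: 30,840 ÷ 50 g/eq = 616.8 eq = 616.8 mol HCl.
(b) Mass of HCl: 616.8 × 36.5 = 22,510 g.
(b) Mass of 28.9% solution: 22,510 / 0.289 = 77,900 g.
(b) Volume: 77,900 g ÷ 1.16 g/mL = 67,150 mL.

(a) 118 kg; (b) 67.2 L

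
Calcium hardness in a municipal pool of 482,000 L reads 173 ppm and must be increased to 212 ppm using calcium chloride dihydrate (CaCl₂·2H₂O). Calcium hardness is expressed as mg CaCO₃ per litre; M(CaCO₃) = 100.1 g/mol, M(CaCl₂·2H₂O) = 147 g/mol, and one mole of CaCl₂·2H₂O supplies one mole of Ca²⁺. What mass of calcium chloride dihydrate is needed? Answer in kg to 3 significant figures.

27.6 kg

Hardness to add: (212 − 173) = 39 mg/L as CaCO₃ × 482,000 L = 18,800 g as CaCO₃.
Moles of Ca²⁺ (1 mol Ca²⁺ ≡ 1 mol CaCO₃): 18,800 / 100.1 g/mol = 187.8 mol.
Mass of CaCl₂·2H₂O: 187.8 × 147 = 27,610 g.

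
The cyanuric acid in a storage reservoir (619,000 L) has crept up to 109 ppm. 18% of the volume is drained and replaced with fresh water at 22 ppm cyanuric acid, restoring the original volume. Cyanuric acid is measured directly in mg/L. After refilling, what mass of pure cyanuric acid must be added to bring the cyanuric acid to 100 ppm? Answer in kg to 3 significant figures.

After draining 18% and refilling: 109 × 0.82 + 22 × 0.18 = 93.34 ppm.
Deficit to target: 100 − 93.34 = 6.66 mg/L.
Mass: 6.66 mg/L × 619,000 L = 4123 g cyanuric acid.

4.12 kg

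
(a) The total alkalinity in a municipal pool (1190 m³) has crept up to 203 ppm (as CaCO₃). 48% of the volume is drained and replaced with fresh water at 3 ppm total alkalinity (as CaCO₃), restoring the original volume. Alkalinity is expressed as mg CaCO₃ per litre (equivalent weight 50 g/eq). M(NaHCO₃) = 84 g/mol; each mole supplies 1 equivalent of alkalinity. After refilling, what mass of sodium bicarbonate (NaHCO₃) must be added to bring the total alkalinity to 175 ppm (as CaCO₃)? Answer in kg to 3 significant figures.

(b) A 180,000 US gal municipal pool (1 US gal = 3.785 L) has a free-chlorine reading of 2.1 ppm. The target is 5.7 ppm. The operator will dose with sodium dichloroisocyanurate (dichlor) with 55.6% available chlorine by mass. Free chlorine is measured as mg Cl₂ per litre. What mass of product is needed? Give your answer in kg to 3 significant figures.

(a) Volume: 1190 m³ = 1,190,000 L.
(a) After draining 48% and refilling: 203 × 0.52 + 3 × 0.48 = 107 ppm.
(a) Deficit to target: 175 − 107 = 68 mg/L.
(a) As CaCO₃: 68 mg/L × 1,190,000 L = 80,920 g; ÷ 50 g/eq ÷ 1 = 1618 mol NaHCO₃.
(a) Mass: 1618 × 84 = 135,900 g.

(b) Volume: 180,000 US gal × 3.785 L/gal = 681,300 L.
(b) Chlorine deficit: 5.7 − 2.1 = 3.6 ppm = 3.6 mg/L as Cl₂.
(b) Cl₂ equivalent needed: 3.6 mg/L × 681,300 L = 2,453,000 mg = 2453 g.
(b) Product at 55.6% available chlorine: 2453 / 0.556 = 4411 g.

(a) 136 kg; (b) 4.41 kg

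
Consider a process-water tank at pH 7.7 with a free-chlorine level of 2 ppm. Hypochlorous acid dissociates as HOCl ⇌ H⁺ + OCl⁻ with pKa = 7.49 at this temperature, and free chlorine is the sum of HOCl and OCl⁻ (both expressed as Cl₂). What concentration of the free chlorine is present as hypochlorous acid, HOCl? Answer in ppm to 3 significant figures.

[OCl⁻]/[HOCl] = 10^(pH − pKa) = 10^(7.7 − 7.49) = 10^0.21 = 1.622.
Fraction as HOCl = 1 / (1 + 1.622) = 0.3814.
HOCl = 0.3814 × 2 ppm = 0.7628 ppm.

0.763 ppm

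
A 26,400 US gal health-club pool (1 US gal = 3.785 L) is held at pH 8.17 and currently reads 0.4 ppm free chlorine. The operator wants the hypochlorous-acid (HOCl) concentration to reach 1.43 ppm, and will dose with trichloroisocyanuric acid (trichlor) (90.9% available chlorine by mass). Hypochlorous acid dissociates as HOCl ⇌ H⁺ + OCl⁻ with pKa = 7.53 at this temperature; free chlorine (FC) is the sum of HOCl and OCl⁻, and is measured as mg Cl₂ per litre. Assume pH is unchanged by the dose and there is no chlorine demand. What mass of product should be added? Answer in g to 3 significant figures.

799 g

Volume: 26,400 US gal × 3.785 L/gal = 99,924 L.
[OCl⁻]/[HOCl] = 10^(pH − pKa) = 10^(8.17 − 7.53) = 4.365; fraction as HOCl = 1/(1 + 4.365) = 0.1864.
Free chlorine required for 1.43 ppm HOCl: 1.43 / 0.1864 = 7.672 ppm.
FC to add: 7.672 − 0.4 = 7.272 mg/L as Cl₂.
Cl₂ equivalent: 7.272 mg/L × 99,924 L = 726.7 g.
Product at 90.9% available Cl: 726.7 / 0.909 = 799.4 g.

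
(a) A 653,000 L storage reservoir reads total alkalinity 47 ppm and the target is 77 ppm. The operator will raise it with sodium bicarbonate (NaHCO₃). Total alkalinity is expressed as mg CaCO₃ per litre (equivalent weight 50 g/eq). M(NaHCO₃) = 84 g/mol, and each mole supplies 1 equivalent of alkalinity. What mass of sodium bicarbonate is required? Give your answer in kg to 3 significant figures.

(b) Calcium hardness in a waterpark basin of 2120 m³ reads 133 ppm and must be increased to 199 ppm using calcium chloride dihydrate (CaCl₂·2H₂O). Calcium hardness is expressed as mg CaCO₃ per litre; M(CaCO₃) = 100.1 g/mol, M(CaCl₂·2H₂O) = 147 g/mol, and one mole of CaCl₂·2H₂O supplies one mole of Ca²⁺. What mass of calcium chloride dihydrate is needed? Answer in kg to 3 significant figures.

(a) 32.9 kg; (b) 205 kg

(a) Alkalinity to add: (77 − 47) = 30 mg/L as CaCO₃ × 653,000 L = 19,590 g as CaCO₃.
(a) Equivalents: 19,590 g ÷ 50 g/eq = 391.8 eq.
(a) NaHCO₃ supplies 1 eq per mole → 391.8 mol.
(a) Mass: 391.8 mol × 84 g/mol = 32,910 g.

(b) Volume: 2120 m³ = 2,120,000 L.
(b) Hardness to add: (199 − 133) = 66 mg/L as CaCO₃ × 2,120,000 L = 139,900 g as CaCO₃.
(b) Moles of Ca²⁺ (1 mol Ca²⁺ ≡ 1 mol CaCO₃): 139,900 / 100.1 g/mol = 1398 mol.
(b) Mass of CaCl₂·2H₂O: 1398 × 147 = 205,500 g.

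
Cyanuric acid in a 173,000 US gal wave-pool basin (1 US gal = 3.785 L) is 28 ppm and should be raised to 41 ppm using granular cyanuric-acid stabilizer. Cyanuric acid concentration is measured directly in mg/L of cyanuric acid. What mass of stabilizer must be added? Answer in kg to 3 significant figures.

8.51 kg

Volume: 173,000 US gal × 3.785 L/gal = 654,805 L.
CYA to add: (41 − 28) = 13 mg/L × 654,805 L = 8512 g cyanuric acid.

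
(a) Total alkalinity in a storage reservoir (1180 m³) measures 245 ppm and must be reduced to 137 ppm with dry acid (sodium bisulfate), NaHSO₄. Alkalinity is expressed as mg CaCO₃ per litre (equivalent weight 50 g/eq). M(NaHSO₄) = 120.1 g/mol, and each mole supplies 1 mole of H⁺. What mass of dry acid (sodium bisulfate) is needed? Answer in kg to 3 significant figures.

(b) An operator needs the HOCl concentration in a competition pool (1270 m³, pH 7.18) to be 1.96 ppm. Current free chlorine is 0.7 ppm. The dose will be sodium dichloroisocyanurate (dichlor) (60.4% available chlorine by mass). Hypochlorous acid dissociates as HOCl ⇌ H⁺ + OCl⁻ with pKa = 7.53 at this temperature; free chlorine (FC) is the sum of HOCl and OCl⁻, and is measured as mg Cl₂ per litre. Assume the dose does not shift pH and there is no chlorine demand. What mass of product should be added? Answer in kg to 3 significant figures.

(a) Volume: 1180 m³ = 1,180,000 L.
(a) Alkalinity to neutralize: (245 − 137) = 108 mg/L as CaCO₃ × 1,180,000 L = 127,400 g as CaCO₃.
(a) Equivalents of H⁺ required: 127,400 ÷ 50 g/eq = 2549 eq = 2549 mol NaHSO₄.
(a) Mass of NaHSO₄: 2549 × 120.1 = 306,100 g.

(b) Volume: 1270 m³ = 1,270,000 L.
(b) [OCl⁻]/[HOCl] = 10^(pH − pKa) = 10^(7.18 − 7.53) = 0.4467; fraction as HOCl = 1/(1 + 0.4467) = 0.6912.
(b) Free chlorine required for 1.96 ppm HOCl: 1.96 / 0.6912 = 2.835 ppm.
(b) FC to add: 2.835 − 0.7 = 2.135 mg/L as Cl₂.
(b) Cl₂ equivalent: 2.135 mg/L × 1,270,000 L = 2712 g.
(b) Product at 60.4% available Cl: 2712 / 0.604 = 4490 g.

(a) 306 kg; (b) 4.49 kg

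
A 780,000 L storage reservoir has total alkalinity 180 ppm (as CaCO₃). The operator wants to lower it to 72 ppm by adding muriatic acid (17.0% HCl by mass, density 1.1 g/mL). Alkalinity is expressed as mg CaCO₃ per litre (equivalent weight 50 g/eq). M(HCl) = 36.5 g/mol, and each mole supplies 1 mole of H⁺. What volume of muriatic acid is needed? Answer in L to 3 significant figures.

329 L

Alkalinity to neutralize: (180 − 72) = 108 mg/L as CaCO₃ × 780,000 L = 84,240 g as CaCO₃.
Equivalents of H⁺ required: 84,240 ÷ 50 g/eq = 1685 eq = 1685 mol HCl.
Mass of HCl: 1685 × 36.5 = 61,500 g.
Mass of 17.0% solution: 61,500 / 0.17 = 361,700 g.
Volume: 361,700 g ÷ 1.1 g/mL = 328,900 mL.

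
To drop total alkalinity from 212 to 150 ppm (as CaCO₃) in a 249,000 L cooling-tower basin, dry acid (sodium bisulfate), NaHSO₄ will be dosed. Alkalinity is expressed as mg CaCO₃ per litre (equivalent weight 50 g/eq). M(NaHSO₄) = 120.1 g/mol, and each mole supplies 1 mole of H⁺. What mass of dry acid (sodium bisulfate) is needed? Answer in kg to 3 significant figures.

Alkalinity to neutralize: (212 − 150) = 62 mg/L as CaCO₃ × 249,000 L = 15,440 g as CaCO₃.
Equivalents of H⁺ required: 15,440 ÷ 50 g/eq = 308.8 eq = 308.8 mol NaHSO₄.
Mass of NaHSO₄: 308.8 × 120.1 = 37,080 g.

37.1 kg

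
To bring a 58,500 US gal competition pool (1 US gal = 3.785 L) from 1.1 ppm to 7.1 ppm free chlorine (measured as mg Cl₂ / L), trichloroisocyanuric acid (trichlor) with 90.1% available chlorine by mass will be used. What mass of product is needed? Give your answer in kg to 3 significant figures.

1.47 kg

Volume: 58,500 US gal × 3.785 L/gal = 221,422 L.
Chlorine deficit: 7.1 − 1.1 = 6 ppm = 6 mg/L as Cl₂.
Cl₂ equivalent needed: 6 mg/L × 221,422 L = 1,329,000 mg = 1329 g.
Product at 90.1% available chlorine: 1329 / 0.901 = 1475 g.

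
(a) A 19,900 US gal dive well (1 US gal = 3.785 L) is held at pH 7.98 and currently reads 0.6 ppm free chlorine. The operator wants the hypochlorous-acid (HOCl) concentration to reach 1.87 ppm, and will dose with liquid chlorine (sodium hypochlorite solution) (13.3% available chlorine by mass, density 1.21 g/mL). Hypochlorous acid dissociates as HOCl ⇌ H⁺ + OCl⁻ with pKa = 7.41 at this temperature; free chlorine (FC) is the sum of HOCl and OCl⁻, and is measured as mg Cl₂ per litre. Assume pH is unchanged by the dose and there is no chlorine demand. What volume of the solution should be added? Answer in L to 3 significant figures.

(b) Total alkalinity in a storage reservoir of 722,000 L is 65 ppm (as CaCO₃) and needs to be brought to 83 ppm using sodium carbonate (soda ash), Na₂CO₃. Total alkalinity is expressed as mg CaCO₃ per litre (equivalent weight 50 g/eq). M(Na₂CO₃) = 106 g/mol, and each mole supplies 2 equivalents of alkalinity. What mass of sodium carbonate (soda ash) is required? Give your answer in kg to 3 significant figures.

(a) Volume: 19,900 US gal × 3.785 L/gal = 75,322 L.
(a) [OCl⁻]/[HOCl] = 10^(pH − pKa) = 10^(7.98 − 7.41) = 3.715; fraction as HOCl = 1/(1 + 3.715) = 0.2121.
(a) Free chlorine required for 1.87 ppm HOCl: 1.87 / 0.2121 = 8.818 ppm.
(a) FC to add: 8.818 − 0.6 = 8.218 mg/L as Cl₂.
(a) Cl₂ equivalent: 8.218 mg/L × 75,322 L = 619 g.
(a) Product at 13.3% available Cl: 619 / 0.133 = 4654 g.
(a) Volume: 4654 g ÷ 1.21 g/mL = 3846 mL.

(b) Alkalinity to add: (83 − 65) = 18 mg/L as CaCO₃ × 722,000 L = 13,000 g as CaCO₃.
(b) Equivalents: 13,000 g ÷ 50 g/eq = 259.9 eq.
(b) Each mole of Na₂CO₃ supplies 2 eq, so 259.9 / 2 = 130 mol.
(b) Mass: 130 mol × 106 g/mol = 13,780 g.

(a) 3.85 L; (b) 13.8 kg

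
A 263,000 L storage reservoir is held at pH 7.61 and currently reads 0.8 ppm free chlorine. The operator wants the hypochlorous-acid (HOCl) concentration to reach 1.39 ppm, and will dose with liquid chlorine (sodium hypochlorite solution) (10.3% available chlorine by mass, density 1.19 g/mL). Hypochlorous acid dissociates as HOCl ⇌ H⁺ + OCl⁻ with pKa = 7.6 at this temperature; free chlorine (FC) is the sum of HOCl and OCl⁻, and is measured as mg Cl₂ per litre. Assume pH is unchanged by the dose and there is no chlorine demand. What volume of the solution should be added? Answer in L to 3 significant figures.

4.32 L

[OCl⁻]/[HOCl] = 10^(pH − pKa) = 10^(7.61 − 7.6) = 1.023; fraction as HOCl = 1/(1 + 1.023) = 0.4942.
Free chlorine required for 1.39 ppm HOCl: 1.39 / 0.4942 = 2.812 ppm.
FC to add: 2.812 − 0.8 = 2.012 mg/L as Cl₂.
Cl₂ equivalent: 2.012 mg/L × 263,000 L = 529.3 g.
Product at 10.3% available Cl: 529.3 / 0.103 = 5138 g.
Volume: 5138 g ÷ 1.19 g/mL = 4318 mL.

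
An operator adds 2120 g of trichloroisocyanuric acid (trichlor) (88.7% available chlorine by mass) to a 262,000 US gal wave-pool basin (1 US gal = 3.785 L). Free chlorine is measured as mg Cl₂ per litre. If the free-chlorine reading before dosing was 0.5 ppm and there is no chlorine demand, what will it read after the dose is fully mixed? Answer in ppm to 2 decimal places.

Volume: 262,000 US gal × 3.785 L/gal = 991,670 L.
Available chlorine delivered: 2120 g × 0.887 = 1880 g as Cl₂.
Concentration rise: 1880 g / 991,670 L = 1.896 mg/L = 1.90 ppm.
Final FC: 0.5 + 1.90 = 2.40 ppm.

2.40 ppm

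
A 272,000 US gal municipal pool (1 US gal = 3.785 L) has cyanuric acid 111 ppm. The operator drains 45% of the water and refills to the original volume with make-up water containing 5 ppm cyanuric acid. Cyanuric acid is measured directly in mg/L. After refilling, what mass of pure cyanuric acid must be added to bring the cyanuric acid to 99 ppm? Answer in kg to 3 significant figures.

36.8 kg

Volume: 272,000 US gal × 3.785 L/gal = 1,029,520 L.
After draining 45% and refilling: 111 × 0.55 + 5 × 0.45 = 63.3 ppm.
Deficit to target: 99 − 63.3 = 35.7 mg/L.
Mass: 35.7 mg/L × 1,029,520 L = 36,750 g cyanuric acid.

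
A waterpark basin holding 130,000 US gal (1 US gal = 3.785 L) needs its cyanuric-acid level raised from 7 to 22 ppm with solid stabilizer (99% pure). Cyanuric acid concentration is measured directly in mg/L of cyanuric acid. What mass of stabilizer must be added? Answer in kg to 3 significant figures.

7.46 kg

Volume: 130,000 US gal × 3.785 L/gal = 492,050 L.
CYA to add: (22 − 7) = 15 mg/L × 492,050 L = 7381 g cyanuric acid.
At 99% purity: 7381 / 0.99 = 7455 g product.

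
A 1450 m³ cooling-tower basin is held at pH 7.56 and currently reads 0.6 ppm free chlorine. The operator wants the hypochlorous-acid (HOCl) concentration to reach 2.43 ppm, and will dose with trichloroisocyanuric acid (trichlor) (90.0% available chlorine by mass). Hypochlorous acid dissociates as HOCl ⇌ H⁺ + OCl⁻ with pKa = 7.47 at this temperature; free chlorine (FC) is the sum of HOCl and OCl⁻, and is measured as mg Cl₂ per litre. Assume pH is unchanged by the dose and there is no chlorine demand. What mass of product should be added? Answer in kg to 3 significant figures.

Volume: 1450 m³ = 1,450,000 L.
[OCl⁻]/[HOCl] = 10^(pH − pKa) = 10^(7.56 − 7.47) = 1.23; fraction as HOCl = 1/(1 + 1.23) = 0.4484.
Free chlorine required for 2.43 ppm HOCl: 2.43 / 0.4484 = 5.42 ppm.
FC to add: 5.42 − 0.6 = 4.82 mg/L as Cl₂.
Cl₂ equivalent: 4.82 mg/L × 1,450,000 L = 6988 g.
Product at 90.0% available Cl: 6988 / 0.9 = 7765 g.

7.76 kg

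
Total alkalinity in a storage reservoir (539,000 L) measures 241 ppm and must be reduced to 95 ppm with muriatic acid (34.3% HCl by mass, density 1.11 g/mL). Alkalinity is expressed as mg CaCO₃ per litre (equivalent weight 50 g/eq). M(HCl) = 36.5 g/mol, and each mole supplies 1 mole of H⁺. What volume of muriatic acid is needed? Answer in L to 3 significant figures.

Alkalinity to neutralize: (241 − 95) = 146 mg/L as CaCO₃ × 539,000 L = 78,690 g as CaCO₃.
Equivalents of H⁺ required: 78,690 ÷ 50 g/eq = 1574 eq = 1574 mol HCl.
Mass of HCl: 1574 × 36.5 = 57,450 g.
Mass of 34.3% solution: 57,450 / 0.343 = 167,500 g.
Volume: 167,500 g ÷ 1.11 g/mL = 150,900 mL.

151 L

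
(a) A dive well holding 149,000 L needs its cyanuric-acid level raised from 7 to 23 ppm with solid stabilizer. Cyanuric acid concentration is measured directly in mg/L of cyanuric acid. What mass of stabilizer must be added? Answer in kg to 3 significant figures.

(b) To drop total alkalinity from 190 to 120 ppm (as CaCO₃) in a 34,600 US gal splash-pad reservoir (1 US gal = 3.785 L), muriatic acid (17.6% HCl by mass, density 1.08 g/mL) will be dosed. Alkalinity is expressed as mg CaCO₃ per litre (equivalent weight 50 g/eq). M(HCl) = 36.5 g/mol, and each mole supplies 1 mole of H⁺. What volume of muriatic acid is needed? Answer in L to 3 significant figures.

(a) CYA to add: (23 − 7) = 16 mg/L × 149,000 L = 2384 g cyanuric acid.

(b) Volume: 34,600 US gal × 3.785 L/gal = 130,961 L.
(b) Alkalinity to neutralize: (190 − 120) = 70 mg/L as CaCO₃ × 130,961 L = 9167 g as CaCO₃.
(b) Equivalents of H⁺ required: 9167 ÷ 50 g/eq = 183.3 eq = 183.3 mol HCl.
(b) Mass of HCl: 183.3 × 36.5 = 6692 g.
(b) Mass of 17.6% solution: 6692 / 0.176 = 38,020 g.
(b) Volume: 38,020 g ÷ 1.08 g/mL = 35,210 mL.

(a) 2.38 kg; (b) 35.2 L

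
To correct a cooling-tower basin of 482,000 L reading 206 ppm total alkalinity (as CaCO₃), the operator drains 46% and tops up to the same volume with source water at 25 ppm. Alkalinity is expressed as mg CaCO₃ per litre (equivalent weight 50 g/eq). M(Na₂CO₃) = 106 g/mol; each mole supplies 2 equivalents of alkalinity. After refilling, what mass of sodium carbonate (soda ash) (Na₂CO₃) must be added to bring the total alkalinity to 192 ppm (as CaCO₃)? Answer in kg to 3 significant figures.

35.4 kg

After draining 46% and refilling: 206 × 0.54 + 25 × 0.46 = 122.74 ppm.
Deficit to target: 192 − 122.74 = 69.26 mg/L.
As CaCO₃: 69.26 mg/L × 482,000 L = 33,380 g; ÷ 50 g/eq ÷ 2 = 333.8 mol Na₂CO₃.
Mass: 333.8 × 106 = 35,390 g.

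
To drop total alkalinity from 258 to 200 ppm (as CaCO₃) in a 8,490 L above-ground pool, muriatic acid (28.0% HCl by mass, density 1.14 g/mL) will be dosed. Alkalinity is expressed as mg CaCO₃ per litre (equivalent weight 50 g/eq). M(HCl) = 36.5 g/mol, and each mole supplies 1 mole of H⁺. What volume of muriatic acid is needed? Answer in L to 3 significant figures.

1.13 L

Alkalinity to neutralize: (258 − 200) = 58 mg/L as CaCO₃ × 8,490 L = 492.4 g as CaCO₃.
Equivalents of H⁺ required: 492.4 ÷ 50 g/eq = 9.848 eq = 9.848 mol HCl.
Mass of HCl: 9.848 × 36.5 = 359.5 g.
Mass of 28.0% solution: 359.5 / 0.28 = 1284 g.
Volume: 1284 g ÷ 1.14 g/mL = 1126 mL.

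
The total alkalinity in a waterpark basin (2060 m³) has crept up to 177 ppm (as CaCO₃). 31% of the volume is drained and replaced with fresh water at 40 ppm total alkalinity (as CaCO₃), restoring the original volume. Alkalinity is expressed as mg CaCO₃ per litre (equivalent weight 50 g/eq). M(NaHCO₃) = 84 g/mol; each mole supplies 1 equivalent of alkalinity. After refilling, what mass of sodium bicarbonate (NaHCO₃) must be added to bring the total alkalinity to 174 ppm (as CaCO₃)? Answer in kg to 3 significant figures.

137 kg

Volume: 2060 m³ = 2,060,000 L.
After draining 31% and refilling: 177 × 0.69 + 40 × 0.31 = 134.53 ppm.
Deficit to target: 174 − 134.53 = 39.47 mg/L.
As CaCO₃: 39.47 mg/L × 2,060,000 L = 81,310 g; ÷ 50 g/eq ÷ 1 = 1626 mol NaHCO₃.
Mass: 1626 × 84 = 136,600 g.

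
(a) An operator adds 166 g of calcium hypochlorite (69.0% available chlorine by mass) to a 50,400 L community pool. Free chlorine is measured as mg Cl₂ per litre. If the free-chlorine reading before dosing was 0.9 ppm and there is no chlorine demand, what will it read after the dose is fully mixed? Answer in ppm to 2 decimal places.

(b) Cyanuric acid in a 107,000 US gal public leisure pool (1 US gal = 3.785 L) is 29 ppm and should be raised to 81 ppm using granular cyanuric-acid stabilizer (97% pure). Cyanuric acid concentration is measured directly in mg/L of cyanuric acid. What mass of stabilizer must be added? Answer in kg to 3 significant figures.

(a) 3.17 ppm; (b) 21.7 kg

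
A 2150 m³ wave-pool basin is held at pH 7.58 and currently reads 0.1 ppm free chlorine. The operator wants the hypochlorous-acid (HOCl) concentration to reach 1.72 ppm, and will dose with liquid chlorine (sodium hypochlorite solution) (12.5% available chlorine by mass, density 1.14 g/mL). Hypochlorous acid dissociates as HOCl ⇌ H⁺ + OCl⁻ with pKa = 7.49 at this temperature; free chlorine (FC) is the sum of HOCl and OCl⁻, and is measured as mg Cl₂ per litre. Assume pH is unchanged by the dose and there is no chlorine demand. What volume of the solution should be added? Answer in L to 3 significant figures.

56.4 L

Volume: 2150 m³ = 2,150,000 L.
[OCl⁻]/[HOCl] = 10^(pH − pKa) = 10^(7.58 − 7.49) = 1.23; fraction as HOCl = 1/(1 + 1.23) = 0.4484.
Free chlorine required for 1.72 ppm HOCl: 1.72 / 0.4484 = 3.836 ppm.
FC to add: 3.836 − 0.1 = 3.736 mg/L as Cl₂.
Cl₂ equivalent: 3.736 mg/L × 2,150,000 L = 8033 g.
Product at 12.5% available Cl: 8033 / 0.125 = 64,260 g.
Volume: 64,260 g ÷ 1.14 g/mL = 56,370 mL.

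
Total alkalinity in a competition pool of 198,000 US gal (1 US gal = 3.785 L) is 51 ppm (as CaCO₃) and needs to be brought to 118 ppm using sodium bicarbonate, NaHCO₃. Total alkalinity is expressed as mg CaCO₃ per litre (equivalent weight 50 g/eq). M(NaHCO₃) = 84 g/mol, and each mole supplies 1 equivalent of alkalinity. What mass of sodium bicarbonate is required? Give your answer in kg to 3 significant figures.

Volume: 198,000 US gal × 3.785 L/gal = 749,430 L.
Alkalinity to add: (118 − 51) = 67 mg/L as CaCO₃ × 749,430 L = 50,210 g as CaCO₃.
Equivalents: 50,210 g ÷ 50 g/eq = 1004 eq.
NaHCO₃ supplies 1 eq per mole → 1004 mol.
Mass: 1004 mol × 84 g/mol = 84,360 g.

84.4 kg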